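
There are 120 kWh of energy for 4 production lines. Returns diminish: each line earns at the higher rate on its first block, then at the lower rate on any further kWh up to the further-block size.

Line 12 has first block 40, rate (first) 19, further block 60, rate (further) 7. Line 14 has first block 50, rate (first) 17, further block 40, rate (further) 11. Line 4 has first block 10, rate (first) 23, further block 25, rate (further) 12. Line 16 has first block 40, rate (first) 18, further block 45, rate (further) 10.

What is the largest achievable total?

Order all 8 blocks by rate: Line 4/tier1 23 > Line 12/tier1 19 > Line 16/tier1 18 > Line 14/tier1 17 > Line 4/tier2 12 > Line 14/tier2 11 > Line 16/tier2 10 > Line 12/tier2 7.
Line 4 tier1 at 23: fill all 10 ; 110 left.
Line 12/tier1 (19): +40 ; 70 left.
Fill Line 16 tier1 block (40 at 18) ; 30 left.
30 remain; put them into Line 14 tier1 at 17.
Total = 23×10 + 19×40 + 18×40 + 17×30 = 2220.

2220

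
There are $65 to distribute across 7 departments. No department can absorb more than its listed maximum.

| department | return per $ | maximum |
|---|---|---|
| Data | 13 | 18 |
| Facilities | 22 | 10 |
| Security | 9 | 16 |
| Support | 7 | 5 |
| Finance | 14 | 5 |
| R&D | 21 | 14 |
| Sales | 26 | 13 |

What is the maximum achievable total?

1201

Order the departments by return per $: Sales 26 > Facilities 22 > R&D 21 > Finance 14 > Data 13 > Security 9 > Support 7.
Give Sales 13 to hit its cap of 13 ; 52 left.
Give Facilities 10 to hit its cap of 10 ; 42 left.
Give R&D 14 to hit its cap of 14 ; 28 left.
Finance takes 5 to reach its cap of 5 ; 23 left.
Give Data 18 to hit its cap of 18 ; 5 left.
Security: +5 (room for 16) → 5. Pool exhausted.
Total = 13×18 + 22×10 + 9×5 + 14×5 + 21×14 + 26×13 = 1201.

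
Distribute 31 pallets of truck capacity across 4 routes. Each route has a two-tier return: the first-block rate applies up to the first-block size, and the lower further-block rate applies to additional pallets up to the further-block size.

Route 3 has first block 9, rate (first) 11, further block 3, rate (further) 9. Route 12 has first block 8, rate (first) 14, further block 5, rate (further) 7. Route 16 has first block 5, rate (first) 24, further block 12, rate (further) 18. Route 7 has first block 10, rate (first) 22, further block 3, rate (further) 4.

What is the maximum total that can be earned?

612

Treat each block as its own option and order by rate: Route 16/tier1 24 > Route 7/tier1 22 > Route 16/tier2 18 > Route 12/tier1 14 > Route 3/tier1 11 > Route 3/tier2 9 > Route 12/tier2 7 > Route 7/tier2 4.
Route 16/tier1 (24): +5 ; 26 left.
Fill Route 7 tier1 block (10 at 22) ; 16 left.
Fill Route 16 tier2 block (12 at 18) ; 4 left.
4 remain; put them into Route 12 tier1 at 14.
Total = 24×5 + 22×10 + 18×12 + 14×4 = 612.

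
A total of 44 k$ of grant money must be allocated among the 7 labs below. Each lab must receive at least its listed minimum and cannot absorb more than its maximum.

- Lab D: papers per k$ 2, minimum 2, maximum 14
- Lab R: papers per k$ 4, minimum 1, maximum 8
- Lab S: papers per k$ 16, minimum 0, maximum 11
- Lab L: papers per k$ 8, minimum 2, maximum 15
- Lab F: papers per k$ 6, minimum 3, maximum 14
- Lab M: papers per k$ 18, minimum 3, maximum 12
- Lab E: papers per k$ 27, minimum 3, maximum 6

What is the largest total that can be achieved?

652

Meeting every minimum uses 2+1+0+2+3+3+3 = 14 k$, leaving 30.
Highest papers per k$ first: Lab E 27 > Lab M 18 > Lab S 16 > Lab L 8 > Lab F 6 > Lab R 4 > Lab D 2.
Give Lab E 3 more to hit its cap of 6 ; 27 left.
Lab M: +9 to 12 (cap) ; 18 left.
Give Lab S 11 more to hit its cap of 11 ; 7 left.
Lab L: +7 (room for 13) → 9. Pool exhausted.
Total = 2×2 + 4×1 + 16×11 + 8×9 + 6×3 + 18×12 + 27×6 = 652.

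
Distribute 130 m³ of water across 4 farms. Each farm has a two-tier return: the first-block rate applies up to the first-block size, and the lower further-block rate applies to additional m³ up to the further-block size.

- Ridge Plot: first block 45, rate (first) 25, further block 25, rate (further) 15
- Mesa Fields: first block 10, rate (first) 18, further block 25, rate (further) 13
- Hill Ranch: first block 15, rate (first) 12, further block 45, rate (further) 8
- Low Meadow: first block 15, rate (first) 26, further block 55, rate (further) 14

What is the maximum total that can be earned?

2560

Treat each block as its own option and order by rate: Low Meadow/tier1 26 > Ridge Plot/tier1 25 > Mesa Fields/tier1 18 > Ridge Plot/tier2 15 > Low Meadow/tier2 14 > Mesa Fields/tier2 13 > Hill Ranch/tier1 12 > Hill Ranch/tier2 8.
Low Meadow tier1 at 26: fill all 15 ; 115 left.
Ridge Plot/tier1 (25): +45 ; 70 left.
Fill Mesa Fields tier1 block (10 at 18) ; 60 left.
Fill Ridge Plot tier2 block (25 at 15) ; 35 left.
35 remain; put them into Low Meadow tier2 at 14.
Total = 26×15 + 25×45 + 18×10 + 15×25 + 14×35 = 2560.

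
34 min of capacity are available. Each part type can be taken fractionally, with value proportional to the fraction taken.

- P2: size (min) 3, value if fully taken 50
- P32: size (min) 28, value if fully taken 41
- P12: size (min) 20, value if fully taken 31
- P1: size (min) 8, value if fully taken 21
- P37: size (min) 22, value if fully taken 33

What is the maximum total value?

106.5

Rank by value-to-size ratio: P2 50/3≈16.7, P1 21/8≈2.62, P12 31/20≈1.55, P37 33/22≈1.5, P32 41/28≈1.46.
P2: take in full, 3 min for value 50 ; 31 left.
Take all of P1 (8 min, value 21) ; 23 min left.
P12: take in full, 20 min for value 31 ; 3 left.
3 min left: a 3/22 share of P37 gives 33×3/22 = 4.5.
Total value = 106.5.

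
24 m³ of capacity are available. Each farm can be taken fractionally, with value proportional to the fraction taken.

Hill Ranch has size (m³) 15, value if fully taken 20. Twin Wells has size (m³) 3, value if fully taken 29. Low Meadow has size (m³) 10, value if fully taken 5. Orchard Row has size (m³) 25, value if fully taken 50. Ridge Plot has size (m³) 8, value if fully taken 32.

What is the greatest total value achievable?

Sort by value density: Twin Wells 29/3≈9.67, Ridge Plot 32/8≈4, Orchard Row 50/25≈2, Hill Ranch 20/15≈1.33, Low Meadow 5/10≈0.5.
All 3 m³ of Twin Wells fit (value 29) ; 21 remain.
All 8 m³ of Ridge Plot fit (value 32) ; 13 remain.
Only 13 m³ remain; take 13/25 of Orchard Row for value 50×13/25 = 26.
Total value = 87.

87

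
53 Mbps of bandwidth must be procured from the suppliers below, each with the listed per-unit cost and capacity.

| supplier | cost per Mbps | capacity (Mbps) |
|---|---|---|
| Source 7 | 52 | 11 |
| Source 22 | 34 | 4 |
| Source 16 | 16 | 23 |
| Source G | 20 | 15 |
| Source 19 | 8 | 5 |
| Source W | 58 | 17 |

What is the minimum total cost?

Cheapest first:
Source 19 at 8: take all 5 Mbps — 48 still needed.
Source 16 at 16: take all 23 Mbps — 25 still needed.
Source G at 20: take all 15 Mbps — 10 still needed.
Source 22 at 34: take all 4 Mbps — 6 still needed.
Take 6 from Source 7 at 52 to finish.
Source W: unused.
Cost = 5×8 + 23×16 + 15×20 + 4×34 + 6×52 = 1156.

1156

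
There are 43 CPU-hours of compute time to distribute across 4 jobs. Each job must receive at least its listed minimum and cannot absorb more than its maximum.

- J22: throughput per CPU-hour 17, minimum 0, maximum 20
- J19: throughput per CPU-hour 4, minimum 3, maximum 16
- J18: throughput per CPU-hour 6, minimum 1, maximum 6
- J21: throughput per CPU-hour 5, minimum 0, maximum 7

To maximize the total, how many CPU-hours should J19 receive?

Meeting every minimum uses 0+3+1+0 = 4 CPU-hours, leaving 39.
Rank by throughput per CPU-hour: J22 17 > J18 6 > J21 5 > J19 4.
J22 takes 20 more to reach its cap of 20 — 19 left.
J18: +5 to 6 (cap) — 14 left.
J21 takes 7 more to reach its cap of 7 — 7 left.
Only 7 left; J19 takes them to reach 10.

10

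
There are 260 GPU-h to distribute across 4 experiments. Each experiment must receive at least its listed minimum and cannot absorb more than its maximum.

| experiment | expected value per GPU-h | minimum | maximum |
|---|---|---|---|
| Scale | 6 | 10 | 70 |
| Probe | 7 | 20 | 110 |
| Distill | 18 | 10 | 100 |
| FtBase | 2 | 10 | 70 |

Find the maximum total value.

2830

Meeting every minimum uses 10+20+10+10 = 50 GPU-h, leaving 210.
Rank by expected value per GPU-h: Distill 18 > Probe 7 > Scale 6 > FtBase 2.
Distill: +90 to 100 (cap) — 120 left.
Probe: +90 to 110 (cap) — 30 left.
Scale: +30 (room for 60) → 40. Pool exhausted.
Total = 6×40 + 7×110 + 18×100 + 2×10 = 2830.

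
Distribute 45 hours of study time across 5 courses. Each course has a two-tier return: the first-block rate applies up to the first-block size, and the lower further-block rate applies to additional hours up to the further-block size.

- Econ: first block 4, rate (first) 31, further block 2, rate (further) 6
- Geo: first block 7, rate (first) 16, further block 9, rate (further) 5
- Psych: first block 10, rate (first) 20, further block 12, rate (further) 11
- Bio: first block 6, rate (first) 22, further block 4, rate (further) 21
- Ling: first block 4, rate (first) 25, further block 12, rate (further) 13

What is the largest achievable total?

882

Order all 10 blocks by rate: Econ/tier1 31 > Ling/tier1 25 > Bio/tier1 22 > Bio/tier2 21 > Psych/tier1 20 > Geo/tier1 16 > Ling/tier2 13 > Psych/tier2 11 > Econ/tier2 6 > Geo/tier2 5.
Econ/tier1 (31): +4 → 41 left.
Ling tier1 at 25: fill all 4 → 37 left.
Bio tier1 at 22: fill all 6 → 31 left.
Bio tier2 at 21: fill all 4 → 27 left.
Fill Psych tier1 block (10 at 20) → 17 left.
Fill Geo tier1 block (7 at 16) → 10 left.
Ling tier2 at 13: only 10 left, fill 10.
Total = 31×4 + 25×4 + 22×6 + 21×4 + 20×10 + 16×7 + 13×10 = 882.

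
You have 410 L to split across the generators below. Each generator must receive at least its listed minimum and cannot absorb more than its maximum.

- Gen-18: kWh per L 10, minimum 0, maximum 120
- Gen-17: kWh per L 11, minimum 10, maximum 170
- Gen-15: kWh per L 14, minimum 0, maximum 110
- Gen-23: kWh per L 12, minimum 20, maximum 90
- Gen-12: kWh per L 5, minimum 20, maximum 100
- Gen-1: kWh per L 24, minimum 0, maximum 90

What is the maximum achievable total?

5980

Meeting every minimum uses 0+10+0+20+20+0 = 50 L, leaving 360.
Highest kWh per L first: Gen-1 24 > Gen-15 14 > Gen-23 12 > Gen-17 11 > Gen-18 10 > Gen-12 5.
Gen-1: +90 to 90 (cap) — 270 left.
Gen-15: +110 to 110 (cap) — 160 left.
Give Gen-23 70 more to hit its cap of 90 — 90 left.
Gen-17: +90 (room for 160) → 100. Pool exhausted.
Total = 11×100 + 14×110 + 12×90 + 5×20 + 24×90 = 5980.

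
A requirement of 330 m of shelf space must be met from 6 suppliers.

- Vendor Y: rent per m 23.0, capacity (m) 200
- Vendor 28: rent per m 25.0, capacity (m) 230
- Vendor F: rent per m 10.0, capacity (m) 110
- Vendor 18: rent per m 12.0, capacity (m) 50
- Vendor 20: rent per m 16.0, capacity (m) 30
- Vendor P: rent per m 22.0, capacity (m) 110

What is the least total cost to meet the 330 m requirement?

Cheapest first:
Take 110 from Vendor F at 10.0 ; need 220 more.
Vendor 18 at 12.0: take all 50 m ; 170 still needed.
Vendor 20 (16.0): use full 30 ; 140 m to go.
Take 110 from Vendor P at 22.0 ; need 30 more.
Take 30 from Vendor Y at 23.0 to finish.
Vendor 28: unused.
Cost = 110×10.0 + 50×12.0 + 30×16.0 + 110×22.0 + 30×23.0 = 5290.

5290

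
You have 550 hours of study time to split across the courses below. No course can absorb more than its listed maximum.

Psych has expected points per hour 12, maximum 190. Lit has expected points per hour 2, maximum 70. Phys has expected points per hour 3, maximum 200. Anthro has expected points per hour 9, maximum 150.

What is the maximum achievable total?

Highest expected points per hour first: Psych 12 > Anthro 9 > Phys 3 > Lit 2.
Psych takes 190 to reach its cap of 190 — 360 left.
Give Anthro 150 to hit its cap of 150 — 210 left.
Phys takes 200 to reach its cap of 200 — 10 left.
Only 10 left; Lit takes them to reach 10.
Total = 12×190 + 2×10 + 3×200 + 9×150 = 4250.

4250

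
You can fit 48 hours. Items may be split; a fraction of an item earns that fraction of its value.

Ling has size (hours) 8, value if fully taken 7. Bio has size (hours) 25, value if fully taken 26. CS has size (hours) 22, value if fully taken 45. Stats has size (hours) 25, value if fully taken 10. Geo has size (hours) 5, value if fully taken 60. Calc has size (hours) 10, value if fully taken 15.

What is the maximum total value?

Best value per unit of size first: Geo 60/5≈12, CS 45/22≈2.05, Calc 15/10≈1.5, Bio 26/25≈1.04, Ling 7/8≈0.875, Stats 10/25≈0.4.
Take all of Geo (5 hours, value 60) — 43 hours left.
CS: take in full, 22 hours for value 45 — 21 left.
Calc: take in full, 10 hours for value 15 — 11 left.
Only 11 hours remain; take 11/25 of Bio for value 26×11/25 = 11.44.
Total value = 131.44.

131.44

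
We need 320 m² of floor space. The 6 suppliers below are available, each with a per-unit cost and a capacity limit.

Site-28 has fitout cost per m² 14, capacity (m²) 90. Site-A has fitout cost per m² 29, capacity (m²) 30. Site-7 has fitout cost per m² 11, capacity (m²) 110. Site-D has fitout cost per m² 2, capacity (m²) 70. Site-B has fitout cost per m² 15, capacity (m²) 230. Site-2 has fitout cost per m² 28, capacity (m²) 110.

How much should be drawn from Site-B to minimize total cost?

Cheapest first:
Take 70 from Site-D at 2 → need 250 more.
Site-7 at 11: take all 110 m² → 140 still needed.
Take 90 from Site-28 at 14 → need 50 more.
Take 50 from Site-B at 15 to finish.
Site-2, Site-A: unused.

50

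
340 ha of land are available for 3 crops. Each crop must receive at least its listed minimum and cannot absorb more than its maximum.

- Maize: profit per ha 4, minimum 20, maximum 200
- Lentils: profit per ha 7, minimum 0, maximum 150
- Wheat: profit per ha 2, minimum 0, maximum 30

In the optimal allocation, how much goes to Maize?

190

Meeting every minimum uses 20+0+0 = 20 ha, leaving 320.
Highest profit per ha first: Lentils 7 > Maize 4 > Wheat 2.
Lentils takes 150 more to reach its cap of 150 → 170 left.
Only 170 left; Maize takes them to reach 190.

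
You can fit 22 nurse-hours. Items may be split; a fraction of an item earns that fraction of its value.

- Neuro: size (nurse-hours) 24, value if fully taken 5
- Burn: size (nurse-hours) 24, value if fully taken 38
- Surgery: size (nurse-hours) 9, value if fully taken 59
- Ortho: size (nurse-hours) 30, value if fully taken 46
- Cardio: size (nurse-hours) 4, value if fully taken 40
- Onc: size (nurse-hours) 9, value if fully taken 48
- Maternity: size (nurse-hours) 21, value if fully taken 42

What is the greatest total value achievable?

Best value per unit of size first: Cardio 40/4≈10, Surgery 59/9≈6.56, Onc 48/9≈5.33, Maternity 42/21≈2, Burn 38/24≈1.58, Ortho 46/30≈1.53, Neuro 5/24≈0.208.
Take all of Cardio (4 nurse-hours, value 40) ; 18 nurse-hours left.
Surgery: take in full, 9 nurse-hours for value 59 ; 9 left.
Onc: take in full, 9 nurse-hours for value 48 ; 0 left.
Total value = 147.

147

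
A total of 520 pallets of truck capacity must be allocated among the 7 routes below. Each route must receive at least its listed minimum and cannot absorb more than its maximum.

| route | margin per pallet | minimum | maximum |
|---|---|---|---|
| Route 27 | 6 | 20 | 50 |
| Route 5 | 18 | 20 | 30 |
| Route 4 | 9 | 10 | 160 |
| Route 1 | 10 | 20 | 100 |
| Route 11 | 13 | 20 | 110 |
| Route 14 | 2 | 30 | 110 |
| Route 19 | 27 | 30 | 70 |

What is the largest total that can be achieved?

6480

Meeting every minimum uses 20+20+10+20+20+30+30 = 150 pallets, leaving 370.
Rank by margin per pallet: Route 19 27 > Route 5 18 > Route 11 13 > Route 1 10 > Route 4 9 > Route 27 6 > Route 14 2.
Route 19 takes 40 more to reach its cap of 70 → 330 left.
Route 5 takes 10 more to reach its cap of 30 → 320 left.
Route 11 takes 90 more to reach its cap of 110 → 230 left.
Give Route 1 80 more to hit its cap of 100 → 150 left.
Route 4: +150 to 160 (cap) → 0 left.
Total = 6×20 + 18×30 + 9×160 + 10×100 + 13×110 + 2×30 + 27×70 = 6480.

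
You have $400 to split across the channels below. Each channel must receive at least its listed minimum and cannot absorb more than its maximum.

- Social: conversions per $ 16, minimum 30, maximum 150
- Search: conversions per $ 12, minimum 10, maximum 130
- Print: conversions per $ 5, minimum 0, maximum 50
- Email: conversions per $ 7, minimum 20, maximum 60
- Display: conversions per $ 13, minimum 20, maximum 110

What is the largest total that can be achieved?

5410

Meeting every minimum uses 30+10+0+20+20 = 80 $, leaving 320.
Rank by conversions per $: Social 16 > Display 13 > Search 12 > Email 7 > Print 5.
Social takes 120 more to reach its cap of 150 ; 200 left.
Give Display 90 more to hit its cap of 110 ; 110 left.
Search: +110 (room for 120) → 120. Pool exhausted.
Total = 16×150 + 12×120 + 7×20 + 13×110 = 5410.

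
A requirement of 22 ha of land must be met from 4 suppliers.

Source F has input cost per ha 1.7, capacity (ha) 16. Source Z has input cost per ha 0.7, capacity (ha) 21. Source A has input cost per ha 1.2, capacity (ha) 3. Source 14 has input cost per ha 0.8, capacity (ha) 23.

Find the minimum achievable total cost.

Cheapest first:
Source Z at 0.7: take all 21 ha — 1 still needed.
Take 1 from Source 14 at 0.8 to finish.
Source A, Source F: unused.
Cost = 21×0.7 + 1×0.8 = 15.5.

15.5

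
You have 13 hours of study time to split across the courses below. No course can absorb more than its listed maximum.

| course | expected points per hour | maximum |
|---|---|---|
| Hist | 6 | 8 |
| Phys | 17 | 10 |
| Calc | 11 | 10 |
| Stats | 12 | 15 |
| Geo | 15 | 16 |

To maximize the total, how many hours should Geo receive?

Highest expected points per hour first: Phys 17 > Geo 15 > Stats 12 > Calc 11 > Hist 6.
Give Phys 10 to hit its cap of 10 ; 3 left.
Geo has room for 16 but only 3 remain, so it gets 3.

3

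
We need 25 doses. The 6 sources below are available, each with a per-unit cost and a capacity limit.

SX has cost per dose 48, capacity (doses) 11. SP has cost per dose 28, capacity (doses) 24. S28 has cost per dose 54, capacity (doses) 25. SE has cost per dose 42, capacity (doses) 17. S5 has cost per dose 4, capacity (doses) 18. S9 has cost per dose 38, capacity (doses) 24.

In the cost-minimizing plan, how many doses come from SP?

Cheapest first:
S5 (4): use full 18 → 7 doses to go.
SP at 28: take 7 of its 24 → requirement met.
S9, SE, SX, S28: unused.

7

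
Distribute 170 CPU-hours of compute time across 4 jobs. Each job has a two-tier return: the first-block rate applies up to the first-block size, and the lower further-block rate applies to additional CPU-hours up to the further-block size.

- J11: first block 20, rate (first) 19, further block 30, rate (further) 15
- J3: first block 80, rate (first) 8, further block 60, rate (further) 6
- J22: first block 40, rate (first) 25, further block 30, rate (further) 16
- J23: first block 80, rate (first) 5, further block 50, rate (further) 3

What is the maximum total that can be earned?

2710

Rank every tier by rate: J22/first 25 > J11/first 19 > J22/second 16 > J11/second 15 > J3/first 8 > J3/second 6 > J23/first 5 > J23/second 3.
J22 first at 25: fill all 40 — 130 left.
Fill J11 first block (20 at 19) — 110 left.
Fill J22 second block (30 at 16) — 80 left.
J11 second at 15: fill all 30 — 50 left.
J3 first at 8: only 50 left, fill 50.
Total = 25×40 + 19×20 + 16×30 + 15×30 + 8×50 = 2710.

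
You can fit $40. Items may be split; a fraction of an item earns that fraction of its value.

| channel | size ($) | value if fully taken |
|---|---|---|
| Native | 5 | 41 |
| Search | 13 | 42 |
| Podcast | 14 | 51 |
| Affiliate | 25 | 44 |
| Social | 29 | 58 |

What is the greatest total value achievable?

Best value per unit of size first: Native 41/5≈8.2, Podcast 51/14≈3.64, Search 42/13≈3.23, Social 58/29≈2, Affiliate 44/25≈1.76.
All 5 $ of Native fit (value 41) — 35 remain.
Podcast: take in full, 14 $ for value 51 — 21 left.
All 13 $ of Search fit (value 42) — 8 remain.
Only 8 $ remain; take 8/29 of Social for value 58×8/29 = 16.
Total value = 150.

150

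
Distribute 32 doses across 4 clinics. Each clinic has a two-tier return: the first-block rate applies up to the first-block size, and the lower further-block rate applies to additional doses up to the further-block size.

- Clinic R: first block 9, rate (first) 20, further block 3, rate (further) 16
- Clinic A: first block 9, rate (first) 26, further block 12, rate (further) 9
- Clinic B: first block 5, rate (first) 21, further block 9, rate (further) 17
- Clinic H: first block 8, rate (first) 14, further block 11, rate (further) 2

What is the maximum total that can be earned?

672

Rank every tier by rate: Clinic A/tier1 26 > Clinic B/tier1 21 > Clinic R/tier1 20 > Clinic B/tier2 17 > Clinic R/tier2 16 > Clinic H/tier1 14 > Clinic A/tier2 9 > Clinic H/tier2 2.
Clinic A/tier1 (26): +9 — 23 left.
Clinic B/tier1 (21): +5 — 18 left.
Clinic R/tier1 (20): +9 — 9 left.
Clinic B tier2 at 17: fill all 9 — 0 left.
Total = 26×9 + 21×5 + 20×9 + 17×9 = 672.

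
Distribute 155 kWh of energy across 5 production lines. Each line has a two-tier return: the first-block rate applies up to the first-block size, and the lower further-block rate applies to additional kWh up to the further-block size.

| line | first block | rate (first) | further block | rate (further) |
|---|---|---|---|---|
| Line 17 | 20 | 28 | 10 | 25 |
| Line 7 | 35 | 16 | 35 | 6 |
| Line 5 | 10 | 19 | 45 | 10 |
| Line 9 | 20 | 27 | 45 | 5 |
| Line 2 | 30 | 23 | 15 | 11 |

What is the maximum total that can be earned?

3105

Order all 10 blocks by rate: Line 17/tier1 28 > Line 9/tier1 27 > Line 17/tier2 25 > Line 2/tier1 23 > Line 5/tier1 19 > Line 7/tier1 16 > Line 2/tier2 11 > Line 5/tier2 10 > Line 7/tier2 6 > Line 9/tier2 5.
Line 17/tier1 (28): +20 ; 135 left.
Line 9/tier1 (27): +20 ; 115 left.
Line 17/tier2 (25): +10 ; 105 left.
Line 2 tier1 at 23: fill all 30 ; 75 left.
Line 5/tier1 (19): +10 ; 65 left.
Line 7 tier1 at 16: fill all 35 ; 30 left.
Line 2/tier2 (11): +15 ; 15 left.
Line 5 tier2 at 10: only 15 left, fill 15.
Total = 28×20 + 27×20 + 25×10 + 23×30 + 19×10 + 16×35 + 11×15 + 10×15 = 3105.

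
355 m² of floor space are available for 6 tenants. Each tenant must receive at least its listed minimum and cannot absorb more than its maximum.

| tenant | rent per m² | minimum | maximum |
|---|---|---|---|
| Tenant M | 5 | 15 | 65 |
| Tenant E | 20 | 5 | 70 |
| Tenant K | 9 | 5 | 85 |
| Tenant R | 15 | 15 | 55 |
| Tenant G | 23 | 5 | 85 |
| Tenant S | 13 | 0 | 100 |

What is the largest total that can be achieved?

Meeting every minimum uses 15+5+5+15+5+0 = 45 m², leaving 310.
Rank by rent per m²: Tenant G 23 > Tenant E 20 > Tenant R 15 > Tenant S 13 > Tenant K 9 > Tenant M 5.
Tenant G: +80 to 85 (cap) → 230 left.
Tenant E: +65 to 70 (cap) → 165 left.
Give Tenant R 40 more to hit its cap of 55 → 125 left.
Give Tenant S 100 more to hit its cap of 100 → 25 left.
Only 25 left; Tenant K takes them to reach 30.
Total = 5×15 + 20×70 + 9×30 + 15×55 + 23×85 + 13×100 = 5825.

5825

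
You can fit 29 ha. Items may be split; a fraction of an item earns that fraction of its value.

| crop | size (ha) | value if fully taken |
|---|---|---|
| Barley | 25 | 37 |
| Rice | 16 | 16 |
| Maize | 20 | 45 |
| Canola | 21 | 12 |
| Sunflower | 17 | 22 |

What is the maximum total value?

Rank by value-to-size ratio: Maize 45/20≈2.25, Barley 37/25≈1.48, Sunflower 22/17≈1.29, Rice 16/16≈1, Canola 12/21≈0.571.
Take all of Maize (20 ha, value 45) ; 9 ha left.
9 ha left: a 9/25 share of Barley gives 37×9/25 = 13.32.
Total value = 58.32.

58.32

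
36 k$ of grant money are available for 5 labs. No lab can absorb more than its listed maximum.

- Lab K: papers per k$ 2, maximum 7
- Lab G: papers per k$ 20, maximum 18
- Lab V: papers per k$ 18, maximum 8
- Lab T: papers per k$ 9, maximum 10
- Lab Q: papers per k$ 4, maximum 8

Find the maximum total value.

Order the labs by papers per k$: Lab G 20 > Lab V 18 > Lab T 9 > Lab Q 4 > Lab K 2.
Lab G: +18 to 18 (cap) — 18 left.
Lab V: +8 to 8 (cap) — 10 left.
Lab T takes 10 to reach its cap of 10 — 0 left.
Total = 20×18 + 18×8 + 9×10 = 594.

594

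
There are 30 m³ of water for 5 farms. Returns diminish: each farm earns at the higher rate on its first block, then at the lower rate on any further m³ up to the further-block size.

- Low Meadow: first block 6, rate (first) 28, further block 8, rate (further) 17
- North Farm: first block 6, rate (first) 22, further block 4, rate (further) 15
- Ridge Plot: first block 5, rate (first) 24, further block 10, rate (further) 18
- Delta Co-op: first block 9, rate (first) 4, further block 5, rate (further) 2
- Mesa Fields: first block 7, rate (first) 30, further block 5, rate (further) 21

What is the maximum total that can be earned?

753

Rank every tier by rate: Mesa Fields/tier1 30 > Low Meadow/tier1 28 > Ridge Plot/tier1 24 > North Farm/tier1 22 > Mesa Fields/tier2 21 > Ridge Plot/tier2 18 > Low Meadow/tier2 17 > North Farm/tier2 15 > Delta Co-op/tier1 4 > Delta Co-op/tier2 2.
Fill Mesa Fields tier1 block (7 at 30) → 23 left.
Low Meadow tier1 at 28: fill all 6 → 17 left.
Ridge Plot tier1 at 24: fill all 5 → 12 left.
North Farm/tier1 (22): +6 → 6 left.
Mesa Fields tier2 at 21: fill all 5 → 1 left.
1 remain; put them into Ridge Plot tier2 at 18.
Total = 30×7 + 28×6 + 24×5 + 22×6 + 21×5 + 18×1 = 753.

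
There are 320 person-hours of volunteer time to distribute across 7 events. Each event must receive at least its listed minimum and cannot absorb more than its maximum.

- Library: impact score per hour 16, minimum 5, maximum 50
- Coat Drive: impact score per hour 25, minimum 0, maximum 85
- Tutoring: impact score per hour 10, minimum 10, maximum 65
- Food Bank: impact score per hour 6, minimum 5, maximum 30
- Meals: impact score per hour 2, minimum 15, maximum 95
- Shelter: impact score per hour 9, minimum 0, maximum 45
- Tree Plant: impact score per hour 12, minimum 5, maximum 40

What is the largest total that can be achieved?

4610

Meeting every minimum uses 5+0+10+5+15+0+5 = 40 person-hours, leaving 280.
Highest impact score per hour first: Coat Drive 25 > Library 16 > Tree Plant 12 > Tutoring 10 > Shelter 9 > Food Bank 6 > Meals 2.
Coat Drive: +85 to 85 (cap) → 195 left.
Library takes 45 more to reach its cap of 50 → 150 left.
Give Tree Plant 35 more to hit its cap of 40 → 115 left.
Tutoring takes 55 more to reach its cap of 65 → 60 left.
Shelter: +45 to 45 (cap) → 15 left.
Food Bank: +15 (room for 25) → 20. Pool exhausted.
Total = 16×50 + 25×85 + 10×65 + 6×20 + 2×15 + 9×45 + 12×40 = 4610.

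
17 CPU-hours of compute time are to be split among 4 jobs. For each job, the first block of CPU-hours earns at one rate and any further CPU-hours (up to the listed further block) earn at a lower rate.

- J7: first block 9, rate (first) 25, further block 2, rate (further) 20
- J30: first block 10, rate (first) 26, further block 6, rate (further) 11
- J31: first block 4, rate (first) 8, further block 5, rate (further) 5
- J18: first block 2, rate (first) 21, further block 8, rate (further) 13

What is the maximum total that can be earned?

Treat each block as its own option and order by rate: J30/T1 26 > J7/T1 25 > J18/T1 21 > J7/T2 20 > J18/T2 13 > J30/T2 11 > J31/T1 8 > J31/T2 5.
J30/T1 (26): +10 ; 7 left.
7 remain; put them into J7 T1 at 25.
Total = 26×10 + 25×7 = 435.

435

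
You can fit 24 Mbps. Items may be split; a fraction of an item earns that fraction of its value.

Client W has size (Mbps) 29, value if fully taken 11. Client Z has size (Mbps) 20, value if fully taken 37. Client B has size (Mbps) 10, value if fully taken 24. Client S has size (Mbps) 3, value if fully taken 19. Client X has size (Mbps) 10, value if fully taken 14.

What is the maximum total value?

63.35

Rank by value-to-size ratio: Client S 19/3≈6.33, Client B 24/10≈2.4, Client Z 37/20≈1.85, Client X 14/10≈1.4, Client W 11/29≈0.379.
Take all of Client S (3 Mbps, value 19) ; 21 Mbps left.
Take all of Client B (10 Mbps, value 24) ; 11 Mbps left.
11 Mbps left: a 11/20 share of Client Z gives 37×11/20 = 20.35.
Total value = 63.35.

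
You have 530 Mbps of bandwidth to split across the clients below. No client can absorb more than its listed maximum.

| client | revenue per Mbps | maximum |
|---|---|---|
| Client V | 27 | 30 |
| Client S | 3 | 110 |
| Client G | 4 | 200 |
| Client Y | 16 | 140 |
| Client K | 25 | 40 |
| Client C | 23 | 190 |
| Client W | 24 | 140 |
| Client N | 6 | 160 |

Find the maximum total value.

11620

Highest revenue per Mbps first: Client V 27 > Client K 25 > Client W 24 > Client C 23 > Client Y 16 > Client N 6 > Client G 4 > Client S 3.
Client V takes 30 to reach its cap of 30 ; 500 left.
Client K: +40 to 40 (cap) ; 460 left.
Give Client W 140 to hit its cap of 140 ; 320 left.
Client C takes 190 to reach its cap of 190 ; 130 left.
Client Y: +130 (room for 140) → 130. Pool exhausted.
Total = 27×30 + 16×130 + 25×40 + 23×190 + 24×140 = 11620.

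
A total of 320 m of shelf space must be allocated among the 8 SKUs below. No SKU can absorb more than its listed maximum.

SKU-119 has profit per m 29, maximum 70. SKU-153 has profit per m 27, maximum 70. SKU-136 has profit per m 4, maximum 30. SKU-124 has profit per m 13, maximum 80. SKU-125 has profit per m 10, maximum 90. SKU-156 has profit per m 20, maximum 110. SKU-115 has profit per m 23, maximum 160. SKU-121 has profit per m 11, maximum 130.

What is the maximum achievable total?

8000

Rank by profit per m: SKU-119 29 > SKU-153 27 > SKU-115 23 > SKU-156 20 > SKU-124 13 > SKU-121 11 > SKU-125 10 > SKU-136 4.
SKU-119 takes 70 to reach its cap of 70 → 250 left.
SKU-153: +70 to 70 (cap) → 180 left.
SKU-115 takes 160 to reach its cap of 160 → 20 left.
SKU-156: +20 (room for 110) → 20. Pool exhausted.
Total = 29×70 + 27×70 + 20×20 + 23×160 = 8000.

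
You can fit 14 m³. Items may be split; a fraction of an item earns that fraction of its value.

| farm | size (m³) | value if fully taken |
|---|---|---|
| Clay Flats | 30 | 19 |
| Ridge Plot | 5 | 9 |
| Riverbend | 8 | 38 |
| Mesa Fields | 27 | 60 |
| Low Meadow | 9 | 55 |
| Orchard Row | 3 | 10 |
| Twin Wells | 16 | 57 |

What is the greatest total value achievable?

Best value per unit of size first: Low Meadow 55/9≈6.11, Riverbend 38/8≈4.75, Twin Wells 57/16≈3.56, Orchard Row 10/3≈3.33, Mesa Fields 60/27≈2.22, Ridge Plot 9/5≈1.8, Clay Flats 19/30≈0.633.
Low Meadow: take in full, 9 m³ for value 55 — 5 left.
Only 5 m³ remain; take 5/8 of Riverbend for value 38×5/8 = 23.75.
Total value = 78.75.

78.75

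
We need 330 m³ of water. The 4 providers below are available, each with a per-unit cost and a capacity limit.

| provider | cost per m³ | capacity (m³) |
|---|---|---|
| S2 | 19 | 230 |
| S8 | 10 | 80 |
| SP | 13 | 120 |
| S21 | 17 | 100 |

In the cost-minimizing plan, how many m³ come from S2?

Cheapest first:
S8 (10): use full 80 ; 250 m³ to go.
SP at 13: take all 120 m³ ; 130 still needed.
S21 at 17: take all 100 m³ ; 30 still needed.
S2 at 19: take 30 of its 230 ; requirement met.

30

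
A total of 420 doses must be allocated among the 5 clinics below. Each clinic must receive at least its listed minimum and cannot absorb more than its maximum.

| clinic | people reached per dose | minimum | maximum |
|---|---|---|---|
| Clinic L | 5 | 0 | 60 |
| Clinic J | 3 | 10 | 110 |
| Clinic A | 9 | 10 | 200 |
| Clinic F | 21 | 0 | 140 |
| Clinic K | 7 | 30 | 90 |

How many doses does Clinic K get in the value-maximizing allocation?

70

Meeting every minimum uses 0+10+10+0+30 = 50 doses, leaving 370.
Order the clinics by people reached per dose: Clinic F 21 > Clinic A 9 > Clinic K 7 > Clinic L 5 > Clinic J 3.
Clinic F takes 140 more to reach its cap of 140 → 230 left.
Give Clinic A 190 more to hit its cap of 200 → 40 left.
Clinic K: +40 (room for 60) → 70. Pool exhausted.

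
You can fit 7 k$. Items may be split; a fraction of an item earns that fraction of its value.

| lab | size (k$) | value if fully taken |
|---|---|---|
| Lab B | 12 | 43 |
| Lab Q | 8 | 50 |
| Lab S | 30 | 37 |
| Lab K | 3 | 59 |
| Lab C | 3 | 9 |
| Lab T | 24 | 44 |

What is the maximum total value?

Rank by value-to-size ratio: Lab K 59/3≈19.7, Lab Q 50/8≈6.25, Lab B 43/12≈3.58, Lab C 9/3≈3, Lab T 44/24≈1.83, Lab S 37/30≈1.23.
Take all of Lab K (3 k$, value 59) ; 4 k$ left.
Only 4 k$ remain; take 4/8 of Lab Q for value 50×4/8 = 25.
Total value = 84.

84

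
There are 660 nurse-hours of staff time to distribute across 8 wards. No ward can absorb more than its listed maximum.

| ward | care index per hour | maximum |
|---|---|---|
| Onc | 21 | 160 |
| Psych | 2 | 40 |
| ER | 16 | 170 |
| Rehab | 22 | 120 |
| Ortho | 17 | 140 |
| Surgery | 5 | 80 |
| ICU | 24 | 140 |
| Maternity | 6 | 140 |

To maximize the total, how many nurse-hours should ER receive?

Highest care index per hour first: ICU 24 > Rehab 22 > Onc 21 > Ortho 17 > ER 16 > Maternity 6 > Surgery 5 > Psych 2.
Give ICU 140 to hit its cap of 140 → 520 left.
Rehab: +120 to 120 (cap) → 400 left.
Onc: +160 to 160 (cap) → 240 left.
Ortho: +140 to 140 (cap) → 100 left.
ER has room for 170 but only 100 remain, so it gets 100.

100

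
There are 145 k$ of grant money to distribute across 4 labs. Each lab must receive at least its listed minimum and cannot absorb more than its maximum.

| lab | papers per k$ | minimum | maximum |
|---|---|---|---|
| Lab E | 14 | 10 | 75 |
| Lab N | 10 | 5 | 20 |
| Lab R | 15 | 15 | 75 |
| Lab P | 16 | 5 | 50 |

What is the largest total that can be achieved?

Meeting every minimum uses 10+5+15+5 = 35 k$, leaving 110.
Order the labs by papers per k$: Lab P 16 > Lab R 15 > Lab E 14 > Lab N 10.
Lab P takes 45 more to reach its cap of 50 ; 65 left.
Give Lab R 60 more to hit its cap of 75 ; 5 left.
Only 5 left; Lab E takes them to reach 15.
Total = 14×15 + 10×5 + 15×75 + 16×50 = 2185.

2185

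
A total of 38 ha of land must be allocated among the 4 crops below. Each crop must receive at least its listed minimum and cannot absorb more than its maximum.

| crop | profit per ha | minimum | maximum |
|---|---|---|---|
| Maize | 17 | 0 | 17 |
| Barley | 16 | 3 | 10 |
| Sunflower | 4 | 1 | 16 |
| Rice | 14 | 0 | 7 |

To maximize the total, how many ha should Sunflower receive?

4

Meeting every minimum uses 0+3+1+0 = 4 ha, leaving 34.
Order the crops by profit per ha: Maize 17 > Barley 16 > Rice 14 > Sunflower 4.
Give Maize 17 more to hit its cap of 17 ; 17 left.
Give Barley 7 more to hit its cap of 10 ; 10 left.
Give Rice 7 more to hit its cap of 7 ; 3 left.
Sunflower: +3 (room for 15) → 4. Pool exhausted.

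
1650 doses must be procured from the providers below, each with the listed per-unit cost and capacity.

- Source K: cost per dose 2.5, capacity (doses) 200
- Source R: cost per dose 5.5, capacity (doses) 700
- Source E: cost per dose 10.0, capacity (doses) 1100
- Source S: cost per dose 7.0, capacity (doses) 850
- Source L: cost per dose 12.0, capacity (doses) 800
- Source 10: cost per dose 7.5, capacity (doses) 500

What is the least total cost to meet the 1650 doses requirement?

Fill from the cheapest provider first.
Take 200 from Source K at 2.5 — need 1450 more.
Source R at 5.5: take all 700 doses — 750 still needed.
Source S at 7.0: take 750 of its 850 — requirement met.
Source 10, Source E, Source L: unused.
Cost = 200×2.5 + 700×5.5 + 750×7.0 = 9600.

9600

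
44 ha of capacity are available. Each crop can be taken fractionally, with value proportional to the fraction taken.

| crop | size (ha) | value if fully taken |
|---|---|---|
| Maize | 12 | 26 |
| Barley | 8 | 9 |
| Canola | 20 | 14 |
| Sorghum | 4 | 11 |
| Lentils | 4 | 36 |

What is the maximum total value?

93.2

Rank by value-to-size ratio: Lentils 36/4≈9, Sorghum 11/4≈2.75, Maize 26/12≈2.17, Barley 9/8≈1.12, Canola 14/20≈0.7.
All 4 ha of Lentils fit (value 36) — 40 remain.
All 4 ha of Sorghum fit (value 11) — 36 remain.
Maize: take in full, 12 ha for value 26 — 24 left.
Take all of Barley (8 ha, value 9) — 16 ha left.
Only 16 ha remain; take 16/20 of Canola for value 14×16/20 = 11.2.
Total value = 93.2.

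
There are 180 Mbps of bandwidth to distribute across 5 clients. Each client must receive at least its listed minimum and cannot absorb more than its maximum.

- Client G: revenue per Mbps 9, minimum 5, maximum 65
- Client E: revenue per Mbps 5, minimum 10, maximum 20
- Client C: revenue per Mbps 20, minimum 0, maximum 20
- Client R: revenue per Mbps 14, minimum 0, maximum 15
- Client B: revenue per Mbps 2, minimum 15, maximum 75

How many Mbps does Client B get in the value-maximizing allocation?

Meeting every minimum uses 5+10+0+0+15 = 30 Mbps, leaving 150.
Order the clients by revenue per Mbps: Client C 20 > Client R 14 > Client G 9 > Client E 5 > Client B 2.
Client C takes 20 more to reach its cap of 20 → 130 left.
Client R: +15 to 15 (cap) → 115 left.
Client G: +60 to 65 (cap) → 55 left.
Client E takes 10 more to reach its cap of 20 → 45 left.
Only 45 left; Client B takes them to reach 60.

60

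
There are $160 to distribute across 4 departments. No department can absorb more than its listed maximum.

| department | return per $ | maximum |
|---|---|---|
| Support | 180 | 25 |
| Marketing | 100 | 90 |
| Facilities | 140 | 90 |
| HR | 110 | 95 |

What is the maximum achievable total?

Highest return per $ first: Support 180 > Facilities 140 > HR 110 > Marketing 100.
Support: +25 to 25 (cap) → 135 left.
Facilities takes 90 to reach its cap of 90 → 45 left.
HR has room for 95 but only 45 remain, so it gets 45.
Total = 180×25 + 140×90 + 110×45 = 22050.

22050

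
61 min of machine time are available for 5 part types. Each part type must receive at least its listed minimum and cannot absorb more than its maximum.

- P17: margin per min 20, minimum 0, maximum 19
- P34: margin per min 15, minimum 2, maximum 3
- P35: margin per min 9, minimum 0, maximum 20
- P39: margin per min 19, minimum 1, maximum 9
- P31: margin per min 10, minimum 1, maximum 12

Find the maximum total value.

878

Meeting every minimum uses 0+2+0+1+1 = 4 min, leaving 57.
Rank by margin per min: P17 20 > P39 19 > P34 15 > P31 10 > P35 9.
P17 takes 19 more to reach its cap of 19 ; 38 left.
P39 takes 8 more to reach its cap of 9 ; 30 left.
P34 takes 1 more to reach its cap of 3 ; 29 left.
P31: +11 to 12 (cap) ; 18 left.
P35: +18 (room for 20) → 18. Pool exhausted.
Total = 20×19 + 15×3 + 9×18 + 19×9 + 10×12 = 878.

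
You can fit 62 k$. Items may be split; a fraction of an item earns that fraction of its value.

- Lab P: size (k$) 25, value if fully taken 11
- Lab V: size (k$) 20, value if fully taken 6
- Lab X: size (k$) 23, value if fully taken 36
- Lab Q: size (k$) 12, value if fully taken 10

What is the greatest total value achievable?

Rank by value-to-size ratio: Lab X 36/23≈1.57, Lab Q 10/12≈0.833, Lab P 11/25≈0.44, Lab V 6/20≈0.3.
Take all of Lab X (23 k$, value 36) → 39 k$ left.
Take all of Lab Q (12 k$, value 10) → 27 k$ left.
Lab P: take in full, 25 k$ for value 11 → 2 left.
Fill the last 2 k$ with part of Lab V: 2/20 of it earns 0.6.
Total value = 57.6.

57.6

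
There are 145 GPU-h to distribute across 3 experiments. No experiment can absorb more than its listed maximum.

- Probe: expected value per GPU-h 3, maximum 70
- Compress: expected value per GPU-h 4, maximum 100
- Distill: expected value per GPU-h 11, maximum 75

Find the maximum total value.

Rank by expected value per GPU-h: Distill 11 > Compress 4 > Probe 3.
Distill: +75 to 75 (cap) ; 70 left.
Compress has room for 100 but only 70 remain, so it gets 70.
Total = 4×70 + 11×75 = 1105.

1105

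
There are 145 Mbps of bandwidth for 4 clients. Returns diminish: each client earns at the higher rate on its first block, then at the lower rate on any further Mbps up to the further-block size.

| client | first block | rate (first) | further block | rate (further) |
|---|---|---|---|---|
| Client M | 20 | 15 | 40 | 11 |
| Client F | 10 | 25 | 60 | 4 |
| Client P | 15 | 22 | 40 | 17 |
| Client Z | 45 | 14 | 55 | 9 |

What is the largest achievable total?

Treat each block as its own option and order by rate: Client F/tier1 25 > Client P/tier1 22 > Client P/tier2 17 > Client M/tier1 15 > Client Z/tier1 14 > Client M/tier2 11 > Client Z/tier2 9 > Client F/tier2 4.
Fill Client F tier1 block (10 at 25) — 135 left.
Client P tier1 at 22: fill all 15 — 120 left.
Client P tier2 at 17: fill all 40 — 80 left.
Fill Client M tier1 block (20 at 15) — 60 left.
Client Z tier1 at 14: fill all 45 — 15 left.
Client M/tier2: +15 of 40 at 11; pool empty.
Total = 25×10 + 22×15 + 17×40 + 15×20 + 14×45 + 11×15 = 2355.

2355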